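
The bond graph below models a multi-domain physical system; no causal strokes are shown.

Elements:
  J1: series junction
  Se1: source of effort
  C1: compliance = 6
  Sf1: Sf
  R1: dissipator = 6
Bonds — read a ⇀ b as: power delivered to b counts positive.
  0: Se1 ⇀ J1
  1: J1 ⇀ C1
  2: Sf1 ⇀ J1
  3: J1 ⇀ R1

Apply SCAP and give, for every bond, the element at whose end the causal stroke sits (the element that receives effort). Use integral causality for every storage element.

β0 |J1  (Se1: effort source, stroke at far end)
β2 |Sf1  (Sf1 fixes flow; stroke at Sf1)
β1 |J1  (J1: bond 2 brought flow, rest push out)
β3 |J1  (J1 flow already set via bond 2)

bond 0 →J1
bond 1 →J1
bond 2 →Sf1
bond 3 →J1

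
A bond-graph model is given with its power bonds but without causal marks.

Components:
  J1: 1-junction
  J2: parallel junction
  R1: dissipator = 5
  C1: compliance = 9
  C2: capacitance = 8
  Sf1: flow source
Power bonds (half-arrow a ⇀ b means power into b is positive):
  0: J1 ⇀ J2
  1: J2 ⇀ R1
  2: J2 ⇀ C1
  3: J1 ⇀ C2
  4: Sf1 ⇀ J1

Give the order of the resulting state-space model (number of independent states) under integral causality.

2  (C1, C2 all integral)

bond 4 stroke at Sf1  (Sf1 (Sf) sets flow on bond)
bond 0 stroke at J1  (J1: bond 4 brought flow, rest push out)
bond 3 stroke at J1  (J1: bond 4 brought flow, rest push out)
bond 2 stroke at J2  (prefer integral on C1)
bond 1 stroke at R1  (0-jn J2 has e-setter on 2)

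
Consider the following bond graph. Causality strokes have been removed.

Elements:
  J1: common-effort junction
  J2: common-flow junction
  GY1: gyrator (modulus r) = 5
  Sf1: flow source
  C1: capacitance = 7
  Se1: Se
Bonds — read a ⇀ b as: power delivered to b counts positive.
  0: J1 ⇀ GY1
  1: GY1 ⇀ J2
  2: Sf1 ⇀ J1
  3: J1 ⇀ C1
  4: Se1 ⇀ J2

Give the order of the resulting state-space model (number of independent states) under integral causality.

#2 →Sf1  (Sf1 fixes flow; stroke at Sf1)
#4 →J2  (source Se1 imposes e)
#1 →GY1  (J2: last free bond brings flow in)
#0 →GY1  (through GY1, causality inverts; strokes same side of GY1)
#3 →J1  (J1 needs exactly one e-in)

1  (C1 all integral)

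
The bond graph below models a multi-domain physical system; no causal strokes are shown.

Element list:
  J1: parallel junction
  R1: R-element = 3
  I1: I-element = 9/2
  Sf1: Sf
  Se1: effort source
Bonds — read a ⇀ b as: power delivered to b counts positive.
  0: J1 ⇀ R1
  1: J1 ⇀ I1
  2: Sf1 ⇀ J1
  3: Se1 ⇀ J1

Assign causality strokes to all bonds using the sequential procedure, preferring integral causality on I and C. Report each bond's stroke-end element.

#2 →Sf1  (source Sf1 imposes f)
#3 →J1  (Se1 (Se) sets effort on bond)
#0 →R1  (0-jn J1 has e-setter on 3)
#1 →I1  (J1: bond 3 brought effort, rest push out)

β0 stroke at R1
β1 stroke at I1
β2 stroke at Sf1
β3 stroke at J1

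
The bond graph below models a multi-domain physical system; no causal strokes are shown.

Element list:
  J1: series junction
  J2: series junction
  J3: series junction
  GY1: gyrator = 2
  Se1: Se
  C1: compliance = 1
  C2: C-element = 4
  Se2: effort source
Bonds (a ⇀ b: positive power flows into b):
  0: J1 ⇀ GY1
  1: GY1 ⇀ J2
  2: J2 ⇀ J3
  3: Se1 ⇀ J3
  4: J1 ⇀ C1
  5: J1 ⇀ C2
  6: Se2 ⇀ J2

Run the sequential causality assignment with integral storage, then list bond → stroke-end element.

#3 stroke→J3  (Se1 (Se) sets effort on bond)
#6 stroke→J2  (Se2 fixes effort; stroke away)
#2 stroke→J2  (closing 1-jn rule on J3)
#1 stroke→GY1  (J2 needs exactly one f-in)
#0 stroke→GY1  (GY GY1: same side as bond 1)
#4 stroke→J1  (J1: bond 0 brought flow, rest push out)
#5 stroke→J1  (common-f at J1 fixed by 0)

β0 |GY1
β1 |GY1
β2 |J2
β3 |J3
β4 |J1
β5 |J1
β6 |J2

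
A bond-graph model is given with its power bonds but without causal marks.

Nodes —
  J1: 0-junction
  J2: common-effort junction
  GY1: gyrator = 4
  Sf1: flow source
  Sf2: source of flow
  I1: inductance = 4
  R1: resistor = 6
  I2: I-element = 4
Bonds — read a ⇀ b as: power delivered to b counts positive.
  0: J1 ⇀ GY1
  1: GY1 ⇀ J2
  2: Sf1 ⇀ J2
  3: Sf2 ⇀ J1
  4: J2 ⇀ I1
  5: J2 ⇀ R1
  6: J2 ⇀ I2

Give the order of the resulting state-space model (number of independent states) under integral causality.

#2 →Sf1  (source Sf1 imposes f)
#3 →Sf2  (Sf2: flow source, stroke at near end)
#0 →J1  (J1 needs exactly one e-in)
#1 →J2  (GY1: gyrator matches bond 0)
#4 →I1  (J2 effort already set via bond 1)
#5 →R1  (common-e at J2 fixed by 1)
#6 →I2  (common-e at J2 fixed by 1)

2  (I1, I2 all integral)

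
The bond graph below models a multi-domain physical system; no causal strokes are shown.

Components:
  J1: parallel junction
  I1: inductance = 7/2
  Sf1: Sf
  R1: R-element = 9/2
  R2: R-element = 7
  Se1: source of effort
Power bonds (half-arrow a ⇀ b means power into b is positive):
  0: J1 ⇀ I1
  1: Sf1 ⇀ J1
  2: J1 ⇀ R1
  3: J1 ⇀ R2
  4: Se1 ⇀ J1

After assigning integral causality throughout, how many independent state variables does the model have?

1  (I1 all integral)

β1 →Sf1  (Sf1 fixes flow; stroke at Sf1)
β4 →J1  (Se1 (Se) sets effort on bond)
β0 →I1  (0-jn J1 has e-setter on 4)
β2 →R1  (J1 effort already set via bond 4)
β3 →R2  (0-jn J1 has e-setter on 4)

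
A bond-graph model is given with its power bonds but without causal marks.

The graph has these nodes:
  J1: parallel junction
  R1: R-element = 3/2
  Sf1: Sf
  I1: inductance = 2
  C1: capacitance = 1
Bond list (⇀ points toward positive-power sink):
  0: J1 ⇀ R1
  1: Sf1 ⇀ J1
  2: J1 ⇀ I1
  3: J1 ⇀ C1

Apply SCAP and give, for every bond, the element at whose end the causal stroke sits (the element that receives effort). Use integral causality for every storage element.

b0 |R1
b1 |Sf1
b2 |I1
b3 |J1

bond 1 →Sf1  (Sf1: flow source, stroke at near end)
bond 2 →I1  (I1: I, integral causality)
bond 3 →J1  (C1: C, integral causality)
bond 0 →R1  (common-e at J1 fixed by 3)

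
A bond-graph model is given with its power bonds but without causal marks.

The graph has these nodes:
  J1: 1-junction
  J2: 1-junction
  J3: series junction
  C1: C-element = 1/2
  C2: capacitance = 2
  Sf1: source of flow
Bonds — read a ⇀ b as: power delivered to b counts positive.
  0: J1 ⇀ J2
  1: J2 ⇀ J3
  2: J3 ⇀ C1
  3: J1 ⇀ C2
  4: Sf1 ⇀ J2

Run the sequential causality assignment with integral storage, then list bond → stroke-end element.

#0 →J2
#1 →J2
#2 →J3
#3 →J1
#4 →Sf1

β4 →Sf1  (Sf1: flow source, stroke at near end)
β0 →J2  (1-jn J2 has f-setter on 4)
β1 →J2  (J2: bond 4 brought flow, rest push out)
β2 →J3  (1-jn J3 has f-setter on 1)
β3 →J1  (J1: bond 0 brought flow, rest push out)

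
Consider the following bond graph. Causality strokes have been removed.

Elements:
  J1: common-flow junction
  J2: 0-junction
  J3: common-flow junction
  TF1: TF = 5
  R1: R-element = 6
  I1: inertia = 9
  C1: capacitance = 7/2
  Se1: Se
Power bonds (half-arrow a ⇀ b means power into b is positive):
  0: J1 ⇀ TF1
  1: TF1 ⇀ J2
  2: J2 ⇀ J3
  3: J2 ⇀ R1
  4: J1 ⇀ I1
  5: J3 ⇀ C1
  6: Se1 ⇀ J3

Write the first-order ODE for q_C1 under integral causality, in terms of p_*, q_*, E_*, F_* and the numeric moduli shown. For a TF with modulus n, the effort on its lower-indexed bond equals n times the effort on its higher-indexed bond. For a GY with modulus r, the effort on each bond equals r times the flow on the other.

dq_C1/dt = E_Se1/6 + 5*p_I1/9 - q_C1/21

b6 stroke at J3  (Se1: effort source, stroke at far end)
b4 stroke at I1  (I1 outputs flow p/I1)
b0 stroke at J1  (common-f at J1 fixed by 4)
b1 stroke at TF1  (TF1 one-in-one-out from 0)
b5 stroke at J3  (prefer integral on C1)
b2 stroke at J2  (only one flow-in slot at J3)
b3 stroke at R1  (J2: bond 2 brought effort, rest push out)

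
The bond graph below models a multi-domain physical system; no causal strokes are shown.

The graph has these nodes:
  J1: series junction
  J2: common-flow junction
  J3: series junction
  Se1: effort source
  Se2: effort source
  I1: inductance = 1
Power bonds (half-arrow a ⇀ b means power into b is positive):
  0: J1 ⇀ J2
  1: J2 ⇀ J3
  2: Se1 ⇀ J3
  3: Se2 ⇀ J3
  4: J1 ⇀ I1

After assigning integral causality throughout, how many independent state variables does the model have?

1  (I1 all integral)

β2 |J3  (Se1 (Se) sets effort on bond)
β3 |J3  (Se2 fixes effort; stroke away)
β1 |J2  (J3: last free bond brings flow in)
β0 |J1  (only one flow-in slot at J2)
β4 |I1  (closing 1-jn rule on J1)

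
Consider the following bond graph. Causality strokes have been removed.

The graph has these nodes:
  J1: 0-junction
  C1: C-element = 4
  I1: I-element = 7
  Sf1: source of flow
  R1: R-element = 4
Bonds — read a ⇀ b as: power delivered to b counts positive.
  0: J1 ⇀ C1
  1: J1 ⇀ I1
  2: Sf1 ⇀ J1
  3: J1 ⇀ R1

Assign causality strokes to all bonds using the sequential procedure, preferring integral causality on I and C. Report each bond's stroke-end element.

b2 stroke→Sf1  (Sf1 (Sf) sets flow on bond)
b0 stroke→J1  (C1: C, integral causality)
b1 stroke→I1  (J1: bond 0 brought effort, rest push out)
b3 stroke→R1  (common-e at J1 fixed by 0)

bond 0 stroke→J1
bond 1 stroke→I1
bond 2 stroke→Sf1
bond 3 stroke→R1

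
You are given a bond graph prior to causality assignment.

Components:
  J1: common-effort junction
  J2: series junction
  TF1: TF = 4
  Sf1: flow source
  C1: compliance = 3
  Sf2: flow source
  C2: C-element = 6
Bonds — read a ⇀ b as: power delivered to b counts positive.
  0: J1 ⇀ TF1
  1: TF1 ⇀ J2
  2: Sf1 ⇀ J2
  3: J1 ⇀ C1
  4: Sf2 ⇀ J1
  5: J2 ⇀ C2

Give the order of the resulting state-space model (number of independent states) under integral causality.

β2 stroke→Sf1  (Sf1 (Sf) sets flow on bond)
β4 stroke→Sf2  (Sf2 (Sf) sets flow on bond)
β1 stroke→J2  (J2: bond 2 brought flow, rest push out)
β5 stroke→J2  (1-jn J2 has f-setter on 2)
β0 stroke→TF1  (through TF1, causality passes straight; one stroke at TF1)
β3 stroke→J1  (J1 needs exactly one e-in)

2  (C1, C2 all integral)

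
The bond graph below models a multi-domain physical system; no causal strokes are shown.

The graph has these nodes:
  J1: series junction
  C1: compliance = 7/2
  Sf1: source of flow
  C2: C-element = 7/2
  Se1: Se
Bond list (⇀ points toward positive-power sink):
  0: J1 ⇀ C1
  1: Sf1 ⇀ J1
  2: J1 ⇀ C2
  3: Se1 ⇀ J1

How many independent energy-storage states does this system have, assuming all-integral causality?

2  (C1, C2 all integral)

b1 stroke→Sf1  (source Sf1 imposes f)
b3 stroke→J1  (Se1 fixes effort; stroke away)
b0 stroke→J1  (J1 flow already set via bond 1)
b2 stroke→J1  (J1: bond 1 brought flow, rest push out)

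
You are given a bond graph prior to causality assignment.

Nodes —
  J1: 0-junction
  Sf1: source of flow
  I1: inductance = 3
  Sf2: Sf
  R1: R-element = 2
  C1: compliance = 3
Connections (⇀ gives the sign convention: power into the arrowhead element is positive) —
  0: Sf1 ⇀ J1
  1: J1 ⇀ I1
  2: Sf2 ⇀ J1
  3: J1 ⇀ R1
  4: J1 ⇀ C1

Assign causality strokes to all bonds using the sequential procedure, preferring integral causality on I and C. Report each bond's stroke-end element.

b0 stroke→Sf1
b1 stroke→I1
b2 stroke→Sf2
b3 stroke→R1
b4 stroke→J1

#0 →Sf1  (Sf1 fixes flow; stroke at Sf1)
#2 →Sf2  (Sf2: flow source, stroke at near end)
#1 →I1  (I1: I, integral causality)
#4 →J1  (C1: C, integral causality)
#3 →R1  (J1 effort already set via bond 4)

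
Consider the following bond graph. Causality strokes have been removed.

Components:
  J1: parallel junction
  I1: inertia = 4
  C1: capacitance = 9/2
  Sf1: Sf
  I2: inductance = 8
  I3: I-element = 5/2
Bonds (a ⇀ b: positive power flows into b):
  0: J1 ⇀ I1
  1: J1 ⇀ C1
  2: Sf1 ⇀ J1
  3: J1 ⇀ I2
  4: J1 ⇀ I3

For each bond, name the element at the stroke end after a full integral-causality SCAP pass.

bond 2 stroke at Sf1  (Sf1 (Sf) sets flow on bond)
bond 0 stroke at I1  (I1 integral (f out))
bond 1 stroke at J1  (C1: C, integral causality)
bond 3 stroke at I2  (J1 effort already set via bond 1)
bond 4 stroke at I3  (0-jn J1 has e-setter on 1)

bond 0 →I1
bond 1 →J1
bond 2 →Sf1
bond 3 →I2
bond 4 →I3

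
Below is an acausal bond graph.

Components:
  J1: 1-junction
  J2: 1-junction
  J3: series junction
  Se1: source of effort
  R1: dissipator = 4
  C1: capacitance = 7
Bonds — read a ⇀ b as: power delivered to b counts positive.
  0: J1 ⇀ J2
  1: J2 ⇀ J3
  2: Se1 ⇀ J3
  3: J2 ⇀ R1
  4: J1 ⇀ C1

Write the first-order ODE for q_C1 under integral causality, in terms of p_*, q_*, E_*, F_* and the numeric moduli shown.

dq_C1/dt = E_Se1/4 - q_C1/28

#2 stroke→J3  (source Se1 imposes e)
#1 stroke→J2  (J3 needs exactly one f-in)
#4 stroke→J1  (prefer integral on C1)
#0 stroke→J2  (only one flow-in slot at J1)
#3 stroke→R1  (only one flow-in slot at J2)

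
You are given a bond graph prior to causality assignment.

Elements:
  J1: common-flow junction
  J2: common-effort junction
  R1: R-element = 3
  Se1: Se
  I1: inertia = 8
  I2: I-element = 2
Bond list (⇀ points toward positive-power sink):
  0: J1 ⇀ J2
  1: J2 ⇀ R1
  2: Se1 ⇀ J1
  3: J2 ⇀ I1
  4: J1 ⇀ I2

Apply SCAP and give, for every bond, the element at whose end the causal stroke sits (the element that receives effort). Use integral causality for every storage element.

#0 |J1
#1 |J2
#2 |J1
#3 |I1
#4 |I2

b2 stroke→J1  (source Se1 imposes e)
b3 stroke→I1  (I1: I, integral causality)
b4 stroke→I2  (prefer integral on I2)
b0 stroke→J1  (J1 flow already set via bond 4)
b1 stroke→J2  (J2 needs exactly one e-in)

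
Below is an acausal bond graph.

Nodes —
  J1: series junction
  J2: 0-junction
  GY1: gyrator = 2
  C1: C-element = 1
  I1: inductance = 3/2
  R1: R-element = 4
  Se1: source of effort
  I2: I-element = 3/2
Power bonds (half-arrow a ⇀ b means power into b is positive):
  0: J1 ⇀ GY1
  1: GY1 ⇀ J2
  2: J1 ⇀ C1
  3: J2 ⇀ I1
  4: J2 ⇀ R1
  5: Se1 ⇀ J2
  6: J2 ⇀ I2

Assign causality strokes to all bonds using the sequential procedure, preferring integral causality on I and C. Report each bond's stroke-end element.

#5 stroke→J2  (source Se1 imposes e)
#1 stroke→GY1  (common-e at J2 fixed by 5)
#3 stroke→I1  (common-e at J2 fixed by 5)
#4 stroke→R1  (J2: bond 5 brought effort, rest push out)
#6 stroke→I2  (J2 effort already set via bond 5)
#0 stroke→GY1  (GY1 both-in/both-out from 1)
#2 stroke→J1  (1-jn J1 has f-setter on 0)

b0 stroke→GY1
b1 stroke→GY1
b2 stroke→J1
b3 stroke→I1
b4 stroke→R1
b5 stroke→J2
b6 stroke→I2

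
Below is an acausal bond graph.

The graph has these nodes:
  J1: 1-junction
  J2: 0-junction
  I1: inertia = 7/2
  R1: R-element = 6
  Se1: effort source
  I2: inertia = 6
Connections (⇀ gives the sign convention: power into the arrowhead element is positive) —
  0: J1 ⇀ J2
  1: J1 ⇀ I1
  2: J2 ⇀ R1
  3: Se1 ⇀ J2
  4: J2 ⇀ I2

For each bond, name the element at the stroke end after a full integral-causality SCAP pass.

b0 stroke at J1
b1 stroke at I1
b2 stroke at R1
b3 stroke at J2
b4 stroke at I2

#3 stroke→J2  (Se1 fixes effort; stroke away)
#0 stroke→J1  (J2: bond 3 brought effort, rest push out)
#2 stroke→R1  (J2: bond 3 brought effort, rest push out)
#4 stroke→I2  (J2 effort already set via bond 3)
#1 stroke→I1  (closing 1-jn rule on J1)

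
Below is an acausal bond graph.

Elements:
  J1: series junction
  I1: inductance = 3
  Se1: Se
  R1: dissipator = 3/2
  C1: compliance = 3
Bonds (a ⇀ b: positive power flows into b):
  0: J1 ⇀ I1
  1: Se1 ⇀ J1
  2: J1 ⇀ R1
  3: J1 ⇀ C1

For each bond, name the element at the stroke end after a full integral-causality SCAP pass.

bond 1 |J1  (Se1 fixes effort; stroke away)
bond 0 |I1  (I1 outputs flow p/I1)
bond 2 |J1  (common-f at J1 fixed by 0)
bond 3 |J1  (J1: bond 0 brought flow, rest push out)

b0 stroke→I1
b1 stroke→J1
b2 stroke→J1
b3 stroke→J1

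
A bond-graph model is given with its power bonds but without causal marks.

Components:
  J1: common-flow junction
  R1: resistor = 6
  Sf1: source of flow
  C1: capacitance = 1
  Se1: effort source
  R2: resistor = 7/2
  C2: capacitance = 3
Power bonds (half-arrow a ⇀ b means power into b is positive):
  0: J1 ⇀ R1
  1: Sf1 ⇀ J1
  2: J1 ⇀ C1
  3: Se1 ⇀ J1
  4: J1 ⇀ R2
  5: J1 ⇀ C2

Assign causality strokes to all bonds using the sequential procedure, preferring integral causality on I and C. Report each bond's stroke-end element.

bond 1 |Sf1  (Sf1: flow source, stroke at near end)
bond 3 |J1  (Se1: effort source, stroke at far end)
bond 0 |J1  (1-jn J1 has f-setter on 1)
bond 2 |J1  (J1: bond 1 brought flow, rest push out)
bond 4 |J1  (1-jn J1 has f-setter on 1)
bond 5 |J1  (J1: bond 1 brought flow, rest push out)

bond 0 |J1
bond 1 |Sf1
bond 2 |J1
bond 3 |J1
bond 4 |J1
bond 5 |J1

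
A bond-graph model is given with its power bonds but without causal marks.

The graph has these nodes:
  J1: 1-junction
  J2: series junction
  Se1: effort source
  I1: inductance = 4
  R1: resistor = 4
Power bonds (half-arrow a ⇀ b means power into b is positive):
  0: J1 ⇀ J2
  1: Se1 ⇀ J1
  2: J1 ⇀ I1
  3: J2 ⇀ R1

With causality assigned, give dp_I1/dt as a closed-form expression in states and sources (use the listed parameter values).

β1 |J1  (Se1 fixes effort; stroke away)
β2 |I1  (I1: I, integral causality)
β0 |J1  (common-f at J1 fixed by 2)
β3 |J2  (1-jn J2 has f-setter on 0)

dp_I1/dt = E_Se1 - p_I1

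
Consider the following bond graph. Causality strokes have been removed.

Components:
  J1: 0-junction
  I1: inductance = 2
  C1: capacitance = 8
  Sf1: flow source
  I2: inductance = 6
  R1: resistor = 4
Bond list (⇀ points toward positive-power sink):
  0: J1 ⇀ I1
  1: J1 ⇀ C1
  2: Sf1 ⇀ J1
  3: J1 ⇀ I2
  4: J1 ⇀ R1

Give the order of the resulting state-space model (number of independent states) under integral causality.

3  (C1, I1, I2 all integral)

b2 |Sf1  (Sf1 (Sf) sets flow on bond)
b0 |I1  (I1 outputs flow p/I1)
b1 |J1  (C1 outputs effort q/C1)
b3 |I2  (0-jn J1 has e-setter on 1)
b4 |R1  (J1: bond 1 brought effort, rest push out)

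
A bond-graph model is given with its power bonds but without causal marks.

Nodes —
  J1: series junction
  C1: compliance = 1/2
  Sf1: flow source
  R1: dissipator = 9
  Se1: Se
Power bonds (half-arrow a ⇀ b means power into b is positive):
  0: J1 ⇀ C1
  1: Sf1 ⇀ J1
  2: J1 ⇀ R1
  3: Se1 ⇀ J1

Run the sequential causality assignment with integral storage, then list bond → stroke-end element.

β1 →Sf1  (Sf1 fixes flow; stroke at Sf1)
β3 →J1  (Se1: effort source, stroke at far end)
β0 →J1  (common-f at J1 fixed by 1)
β2 →J1  (J1: bond 1 brought flow, rest push out)

#0 stroke→J1
#1 stroke→Sf1
#2 stroke→J1
#3 stroke→J1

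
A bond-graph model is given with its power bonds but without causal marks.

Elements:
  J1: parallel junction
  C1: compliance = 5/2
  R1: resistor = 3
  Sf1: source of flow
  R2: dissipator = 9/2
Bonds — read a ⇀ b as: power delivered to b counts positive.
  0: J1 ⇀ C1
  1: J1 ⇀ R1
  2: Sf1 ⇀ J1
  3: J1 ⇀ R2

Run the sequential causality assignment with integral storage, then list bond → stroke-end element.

b0 →J1
b1 →R1
b2 →Sf1
b3 →R2

#2 →Sf1  (Sf1: flow source, stroke at near end)
#0 →J1  (prefer integral on C1)
#1 →R1  (J1: bond 0 brought effort, rest push out)
#3 →R2  (J1 effort already set via bond 0)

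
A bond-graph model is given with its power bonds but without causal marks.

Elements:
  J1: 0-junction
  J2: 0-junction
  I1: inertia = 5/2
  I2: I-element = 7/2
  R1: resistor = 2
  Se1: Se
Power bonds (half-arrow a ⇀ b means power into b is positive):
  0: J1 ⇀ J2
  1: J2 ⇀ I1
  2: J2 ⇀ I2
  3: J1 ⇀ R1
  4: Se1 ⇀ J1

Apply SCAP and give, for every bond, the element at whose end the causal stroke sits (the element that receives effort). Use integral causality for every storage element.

#4 stroke→J1  (source Se1 imposes e)
#0 stroke→J2  (J1: bond 4 brought effort, rest push out)
#3 stroke→R1  (0-jn J1 has e-setter on 4)
#1 stroke→I1  (J2 effort already set via bond 0)
#2 stroke→I2  (J2 effort already set via bond 0)

#0 |J2
#1 |I1
#2 |I2
#3 |R1
#4 |J1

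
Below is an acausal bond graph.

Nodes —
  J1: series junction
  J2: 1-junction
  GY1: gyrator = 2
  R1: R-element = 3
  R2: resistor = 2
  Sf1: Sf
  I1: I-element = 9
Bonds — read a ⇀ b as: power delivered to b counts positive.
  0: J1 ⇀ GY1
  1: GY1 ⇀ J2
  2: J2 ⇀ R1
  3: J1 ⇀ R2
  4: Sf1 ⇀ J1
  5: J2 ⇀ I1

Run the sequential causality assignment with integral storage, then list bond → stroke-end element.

β0 stroke→J1
β1 stroke→J2
β2 stroke→J2
β3 stroke→J1
β4 stroke→Sf1
β5 stroke→I1

bond 4 stroke at Sf1  (source Sf1 imposes f)
bond 0 stroke at J1  (J1 flow already set via bond 4)
bond 3 stroke at J1  (1-jn J1 has f-setter on 4)
bond 1 stroke at J2  (GY1: gyrator matches bond 0)
bond 5 stroke at I1  (I1 integral (f out))
bond 2 stroke at J2  (J2 flow already set via bond 5)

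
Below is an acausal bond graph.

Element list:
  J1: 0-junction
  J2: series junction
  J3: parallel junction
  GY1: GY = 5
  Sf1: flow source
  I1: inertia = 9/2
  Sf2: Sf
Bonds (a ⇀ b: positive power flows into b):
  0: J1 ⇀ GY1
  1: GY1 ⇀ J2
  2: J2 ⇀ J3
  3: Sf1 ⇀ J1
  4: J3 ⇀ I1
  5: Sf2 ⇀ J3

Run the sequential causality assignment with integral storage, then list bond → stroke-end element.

#3 stroke→Sf1  (Sf1 (Sf) sets flow on bond)
#5 stroke→Sf2  (source Sf2 imposes f)
#0 stroke→J1  (closing 0-jn rule on J1)
#1 stroke→J2  (GY1: gyrator matches bond 0)
#2 stroke→J3  (J2: last free bond brings flow in)
#4 stroke→I1  (J3: bond 2 brought effort, rest push out)

bond 0 stroke→J1
bond 1 stroke→J2
bond 2 stroke→J3
bond 3 stroke→Sf1
bond 4 stroke→I1
bond 5 stroke→Sf2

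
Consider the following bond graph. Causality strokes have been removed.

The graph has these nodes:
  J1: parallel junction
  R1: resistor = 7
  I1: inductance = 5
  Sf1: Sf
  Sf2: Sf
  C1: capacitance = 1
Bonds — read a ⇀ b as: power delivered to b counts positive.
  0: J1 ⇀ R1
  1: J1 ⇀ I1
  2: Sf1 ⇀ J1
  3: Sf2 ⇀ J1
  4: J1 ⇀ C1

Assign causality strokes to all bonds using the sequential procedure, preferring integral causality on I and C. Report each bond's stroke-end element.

β0 |R1
β1 |I1
β2 |Sf1
β3 |Sf2
β4 |J1

β2 →Sf1  (Sf1: flow source, stroke at near end)
β3 →Sf2  (Sf2 (Sf) sets flow on bond)
β1 →I1  (I1: I, integral causality)
β4 →J1  (prefer integral on C1)
β0 →R1  (J1 effort already set via bond 4)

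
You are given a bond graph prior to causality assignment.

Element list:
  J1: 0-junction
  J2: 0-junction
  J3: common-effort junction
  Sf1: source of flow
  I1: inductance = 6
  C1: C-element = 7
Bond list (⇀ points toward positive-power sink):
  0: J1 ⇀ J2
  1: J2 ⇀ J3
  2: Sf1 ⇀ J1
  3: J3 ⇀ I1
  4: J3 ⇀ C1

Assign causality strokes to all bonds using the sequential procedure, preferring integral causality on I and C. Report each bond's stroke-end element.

β2 |Sf1  (Sf1 (Sf) sets flow on bond)
β0 |J1  (closing 0-jn rule on J1)
β1 |J2  (J2: last free bond brings effort in)
β3 |I1  (I1 outputs flow p/I1)
β4 |J3  (J3: last free bond brings effort in)

b0 stroke→J1
b1 stroke→J2
b2 stroke→Sf1
b3 stroke→I1
b4 stroke→J3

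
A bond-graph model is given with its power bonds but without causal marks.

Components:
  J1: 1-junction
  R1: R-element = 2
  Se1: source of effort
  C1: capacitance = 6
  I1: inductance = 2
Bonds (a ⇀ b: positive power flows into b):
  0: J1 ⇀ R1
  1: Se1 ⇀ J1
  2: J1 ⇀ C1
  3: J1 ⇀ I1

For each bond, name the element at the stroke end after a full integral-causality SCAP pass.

β0 stroke at J1
β1 stroke at J1
β2 stroke at J1
β3 stroke at I1

#1 |J1  (Se1: effort source, stroke at far end)
#2 |J1  (C1 outputs effort q/C1)
#3 |I1  (prefer integral on I1)
#0 |J1  (1-jn J1 has f-setter on 3)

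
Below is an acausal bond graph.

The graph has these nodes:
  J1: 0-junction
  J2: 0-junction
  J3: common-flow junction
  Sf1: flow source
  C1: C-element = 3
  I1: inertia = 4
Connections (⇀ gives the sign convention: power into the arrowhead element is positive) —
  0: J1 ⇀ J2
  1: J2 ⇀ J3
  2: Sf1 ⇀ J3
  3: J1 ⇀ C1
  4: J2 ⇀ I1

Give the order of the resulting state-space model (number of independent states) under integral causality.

2  (C1, I1 all integral)

#2 →Sf1  (Sf1 fixes flow; stroke at Sf1)
#1 →J3  (J3 flow already set via bond 2)
#3 →J1  (prefer integral on C1)
#0 →J2  (common-e at J1 fixed by 3)
#4 →I1  (common-e at J2 fixed by 0)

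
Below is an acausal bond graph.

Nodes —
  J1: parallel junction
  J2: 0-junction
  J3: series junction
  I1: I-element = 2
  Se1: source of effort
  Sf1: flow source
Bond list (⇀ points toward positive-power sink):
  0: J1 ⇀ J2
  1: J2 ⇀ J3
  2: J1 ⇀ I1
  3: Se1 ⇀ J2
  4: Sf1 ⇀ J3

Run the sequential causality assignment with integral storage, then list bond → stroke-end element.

#0 →J1
#1 →J3
#2 →I1
#3 →J2
#4 →Sf1

#3 stroke at J2  (source Se1 imposes e)
#4 stroke at Sf1  (Sf1 fixes flow; stroke at Sf1)
#0 stroke at J1  (common-e at J2 fixed by 3)
#1 stroke at J3  (J2 effort already set via bond 3)
#2 stroke at I1  (0-jn J1 has e-setter on 0)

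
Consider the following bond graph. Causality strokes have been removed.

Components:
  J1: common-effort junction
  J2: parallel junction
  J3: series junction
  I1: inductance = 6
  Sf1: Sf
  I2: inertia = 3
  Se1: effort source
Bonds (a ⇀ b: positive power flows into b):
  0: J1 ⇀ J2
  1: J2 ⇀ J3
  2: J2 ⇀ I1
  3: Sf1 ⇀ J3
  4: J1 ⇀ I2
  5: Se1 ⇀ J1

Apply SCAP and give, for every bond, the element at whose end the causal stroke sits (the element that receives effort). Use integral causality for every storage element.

#0 →J2
#1 →J3
#2 →I1
#3 →Sf1
#4 →I2
#5 →J1

#3 stroke at Sf1  (Sf1: flow source, stroke at near end)
#5 stroke at J1  (source Se1 imposes e)
#0 stroke at J2  (J1: bond 5 brought effort, rest push out)
#4 stroke at I2  (common-e at J1 fixed by 5)
#1 stroke at J3  (J2: bond 0 brought effort, rest push out)
#2 stroke at I1  (J2 effort already set via bond 0)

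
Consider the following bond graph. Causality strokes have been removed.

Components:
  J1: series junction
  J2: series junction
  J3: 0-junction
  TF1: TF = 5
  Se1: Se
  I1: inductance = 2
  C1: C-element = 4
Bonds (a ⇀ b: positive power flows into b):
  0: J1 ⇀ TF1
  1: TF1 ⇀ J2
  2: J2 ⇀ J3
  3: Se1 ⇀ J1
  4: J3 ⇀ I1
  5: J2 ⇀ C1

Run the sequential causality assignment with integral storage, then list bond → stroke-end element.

bond 0 |TF1
bond 1 |J2
bond 2 |J3
bond 3 |J1
bond 4 |I1
bond 5 |J2

β3 stroke at J1  (Se1 fixes effort; stroke away)
β0 stroke at TF1  (J1 needs exactly one f-in)
β1 stroke at J2  (TF1: transformer flips bond 0)
β4 stroke at I1  (prefer integral on I1)
β2 stroke at J3  (J3 needs exactly one e-in)
β5 stroke at J2  (J2 flow already set via bond 2)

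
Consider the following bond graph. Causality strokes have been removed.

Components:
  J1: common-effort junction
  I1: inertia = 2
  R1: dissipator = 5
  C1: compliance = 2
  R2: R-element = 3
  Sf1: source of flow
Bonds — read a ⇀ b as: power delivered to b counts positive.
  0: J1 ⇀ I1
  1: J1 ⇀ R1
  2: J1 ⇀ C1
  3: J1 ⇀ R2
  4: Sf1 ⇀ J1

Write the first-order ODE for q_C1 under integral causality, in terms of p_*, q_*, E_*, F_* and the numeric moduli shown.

dq_C1/dt = F_Sf1 - p_I1/2 - 4*q_C1/15

b4 stroke→Sf1  (Sf1 fixes flow; stroke at Sf1)
b0 stroke→I1  (I1 integral (f out))
b2 stroke→J1  (C1 integral (e out))
b1 stroke→R1  (J1 effort already set via bond 2)
b3 stroke→R2  (common-e at J1 fixed by 2)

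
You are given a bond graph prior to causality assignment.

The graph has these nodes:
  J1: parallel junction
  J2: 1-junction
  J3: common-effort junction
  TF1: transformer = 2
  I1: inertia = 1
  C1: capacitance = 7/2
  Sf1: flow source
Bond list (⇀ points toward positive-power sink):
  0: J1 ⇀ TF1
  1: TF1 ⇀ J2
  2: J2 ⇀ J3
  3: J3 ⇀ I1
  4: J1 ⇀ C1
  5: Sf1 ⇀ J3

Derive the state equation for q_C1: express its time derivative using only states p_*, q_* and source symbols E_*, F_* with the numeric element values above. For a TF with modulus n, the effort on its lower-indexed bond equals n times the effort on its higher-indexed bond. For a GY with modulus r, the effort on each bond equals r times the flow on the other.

b5 stroke→Sf1  (Sf1 fixes flow; stroke at Sf1)
b3 stroke→I1  (I1 integral (f out))
b2 stroke→J3  (J3 needs exactly one e-in)
b1 stroke→J2  (1-jn J2 has f-setter on 2)
b0 stroke→TF1  (TF1: transformer flips bond 1)
b4 stroke→J1  (J1 needs exactly one e-in)

dq_C1/dt = F_Sf1/2 - p_I1/2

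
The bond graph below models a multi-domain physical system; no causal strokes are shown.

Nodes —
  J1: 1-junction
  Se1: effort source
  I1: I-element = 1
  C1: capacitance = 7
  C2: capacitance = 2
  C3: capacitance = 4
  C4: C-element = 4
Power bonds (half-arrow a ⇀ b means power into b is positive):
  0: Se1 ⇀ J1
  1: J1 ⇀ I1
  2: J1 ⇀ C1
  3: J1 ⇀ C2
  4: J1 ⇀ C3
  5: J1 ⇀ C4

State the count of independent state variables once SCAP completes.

bond 0 stroke→J1  (source Se1 imposes e)
bond 1 stroke→I1  (I1 integral (f out))
bond 2 stroke→J1  (J1: bond 1 brought flow, rest push out)
bond 3 stroke→J1  (1-jn J1 has f-setter on 1)
bond 4 stroke→J1  (J1: bond 1 brought flow, rest push out)
bond 5 stroke→J1  (1-jn J1 has f-setter on 1)

5  (C1, C2, C3, C4, I1 all integral)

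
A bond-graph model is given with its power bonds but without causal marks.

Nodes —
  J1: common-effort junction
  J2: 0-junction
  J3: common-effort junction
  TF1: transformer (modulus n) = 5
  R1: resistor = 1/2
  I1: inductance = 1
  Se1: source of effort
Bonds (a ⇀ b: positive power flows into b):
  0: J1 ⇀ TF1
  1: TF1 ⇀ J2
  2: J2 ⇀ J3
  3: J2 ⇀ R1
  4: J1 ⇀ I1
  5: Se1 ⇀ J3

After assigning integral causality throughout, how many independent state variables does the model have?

1  (I1 all integral)

bond 5 stroke at J3  (Se1: effort source, stroke at far end)
bond 2 stroke at J2  (0-jn J3 has e-setter on 5)
bond 1 stroke at TF1  (common-e at J2 fixed by 2)
bond 3 stroke at R1  (J2 effort already set via bond 2)
bond 0 stroke at J1  (TF1: transformer flips bond 1)
bond 4 stroke at I1  (J1: bond 0 brought effort, rest push out)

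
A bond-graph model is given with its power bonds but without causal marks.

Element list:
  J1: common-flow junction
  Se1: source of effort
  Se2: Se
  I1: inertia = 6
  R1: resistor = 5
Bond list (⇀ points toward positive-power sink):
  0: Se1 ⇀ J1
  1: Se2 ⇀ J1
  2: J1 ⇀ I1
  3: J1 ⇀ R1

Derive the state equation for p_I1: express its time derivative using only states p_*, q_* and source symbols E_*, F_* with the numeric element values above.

b0 |J1  (Se1 fixes effort; stroke away)
b1 |J1  (Se2: effort source, stroke at far end)
b2 |I1  (I1 outputs flow p/I1)
b3 |J1  (1-jn J1 has f-setter on 2)

dp_I1/dt = E_Se1 + E_Se2 - 5*p_I1/6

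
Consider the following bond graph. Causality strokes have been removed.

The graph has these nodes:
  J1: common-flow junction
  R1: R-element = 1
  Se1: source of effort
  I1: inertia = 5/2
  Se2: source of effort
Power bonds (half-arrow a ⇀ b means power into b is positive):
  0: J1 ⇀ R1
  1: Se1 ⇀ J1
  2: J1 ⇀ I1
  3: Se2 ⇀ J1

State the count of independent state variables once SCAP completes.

bond 1 stroke at J1  (Se1 fixes effort; stroke away)
bond 3 stroke at J1  (source Se2 imposes e)
bond 2 stroke at I1  (prefer integral on I1)
bond 0 stroke at J1  (J1 flow already set via bond 2)

1  (I1 all integral)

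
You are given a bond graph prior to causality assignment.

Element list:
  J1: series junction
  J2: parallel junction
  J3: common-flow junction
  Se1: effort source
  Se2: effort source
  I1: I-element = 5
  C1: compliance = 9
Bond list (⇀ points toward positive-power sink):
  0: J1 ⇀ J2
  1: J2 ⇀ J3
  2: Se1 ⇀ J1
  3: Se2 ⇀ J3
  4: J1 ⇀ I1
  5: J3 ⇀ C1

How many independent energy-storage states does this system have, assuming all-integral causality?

2  (C1, I1 all integral)

b2 stroke at J1  (source Se1 imposes e)
b3 stroke at J3  (source Se2 imposes e)
b4 stroke at I1  (prefer integral on I1)
b0 stroke at J1  (J1 flow already set via bond 4)
b1 stroke at J2  (closing 0-jn rule on J2)
b5 stroke at J3  (J3 flow already set via bond 1)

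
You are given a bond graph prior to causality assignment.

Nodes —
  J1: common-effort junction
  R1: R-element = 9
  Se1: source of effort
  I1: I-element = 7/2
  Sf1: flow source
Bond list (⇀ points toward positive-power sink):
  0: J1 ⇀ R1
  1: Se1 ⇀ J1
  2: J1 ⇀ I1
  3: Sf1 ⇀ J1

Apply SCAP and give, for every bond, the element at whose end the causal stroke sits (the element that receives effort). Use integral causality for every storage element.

bond 0 stroke at R1
bond 1 stroke at J1
bond 2 stroke at I1
bond 3 stroke at Sf1

β1 |J1  (Se1 (Se) sets effort on bond)
β3 |Sf1  (Sf1 (Sf) sets flow on bond)
β0 |R1  (J1 effort already set via bond 1)
β2 |I1  (common-e at J1 fixed by 1)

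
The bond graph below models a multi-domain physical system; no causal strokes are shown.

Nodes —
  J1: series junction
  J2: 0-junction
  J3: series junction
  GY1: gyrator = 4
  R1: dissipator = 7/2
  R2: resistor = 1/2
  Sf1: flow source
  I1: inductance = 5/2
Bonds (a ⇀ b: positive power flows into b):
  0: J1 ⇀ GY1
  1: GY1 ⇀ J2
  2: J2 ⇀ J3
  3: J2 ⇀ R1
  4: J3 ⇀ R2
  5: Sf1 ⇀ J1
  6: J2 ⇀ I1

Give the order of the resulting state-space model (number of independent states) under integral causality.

bond 5 stroke→Sf1  (Sf1: flow source, stroke at near end)
bond 0 stroke→J1  (1-jn J1 has f-setter on 5)
bond 1 stroke→J2  (through GY1, causality inverts; strokes same side of GY1)
bond 2 stroke→J3  (J2: bond 1 brought effort, rest push out)
bond 3 stroke→R1  (J2 effort already set via bond 1)
bond 6 stroke→I1  (0-jn J2 has e-setter on 1)
bond 4 stroke→R2  (only one flow-in slot at J3)

1  (I1 all integral)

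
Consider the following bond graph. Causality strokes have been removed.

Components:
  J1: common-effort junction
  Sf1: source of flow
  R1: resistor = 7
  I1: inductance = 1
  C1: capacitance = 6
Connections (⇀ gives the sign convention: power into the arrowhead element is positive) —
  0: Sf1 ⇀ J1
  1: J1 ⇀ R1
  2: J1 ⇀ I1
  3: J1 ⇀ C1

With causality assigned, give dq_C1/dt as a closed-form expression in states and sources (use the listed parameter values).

dq_C1/dt = F_Sf1 - p_I1 - q_C1/42

bond 0 stroke→Sf1  (Sf1: flow source, stroke at near end)
bond 2 stroke→I1  (I1: I, integral causality)
bond 3 stroke→J1  (C1 outputs effort q/C1)
bond 1 stroke→R1  (0-jn J1 has e-setter on 3)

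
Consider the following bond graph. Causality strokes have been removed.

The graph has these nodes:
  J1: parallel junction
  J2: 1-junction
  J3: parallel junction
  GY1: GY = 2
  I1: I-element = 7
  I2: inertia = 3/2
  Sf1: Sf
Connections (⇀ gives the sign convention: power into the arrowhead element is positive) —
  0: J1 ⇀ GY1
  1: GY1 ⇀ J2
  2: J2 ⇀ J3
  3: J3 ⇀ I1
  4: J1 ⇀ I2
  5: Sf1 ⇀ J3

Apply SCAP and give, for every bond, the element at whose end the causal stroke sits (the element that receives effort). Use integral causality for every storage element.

bond 0 |J1
bond 1 |J2
bond 2 |J3
bond 3 |I1
bond 4 |I2
bond 5 |Sf1

β5 →Sf1  (Sf1 fixes flow; stroke at Sf1)
β3 →I1  (I1: I, integral causality)
β2 →J3  (closing 0-jn rule on J3)
β1 →J2  (common-f at J2 fixed by 2)
β0 →J1  (GY GY1: same side as bond 1)
β4 →I2  (J1: bond 0 brought effort, rest push out)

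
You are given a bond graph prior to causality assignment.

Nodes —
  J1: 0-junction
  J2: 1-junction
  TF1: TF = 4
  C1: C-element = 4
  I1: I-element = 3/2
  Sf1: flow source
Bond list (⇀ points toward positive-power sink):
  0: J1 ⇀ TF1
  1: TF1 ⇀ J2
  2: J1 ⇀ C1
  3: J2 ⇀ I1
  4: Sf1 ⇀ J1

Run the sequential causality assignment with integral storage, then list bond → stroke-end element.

bond 0 stroke at TF1
bond 1 stroke at J2
bond 2 stroke at J1
bond 3 stroke at I1
bond 4 stroke at Sf1

bond 4 →Sf1  (Sf1 (Sf) sets flow on bond)
bond 2 →J1  (C1 integral (e out))
bond 0 →TF1  (0-jn J1 has e-setter on 2)
bond 1 →J2  (TF1: transformer flips bond 0)
bond 3 →I1  (closing 1-jn rule on J2)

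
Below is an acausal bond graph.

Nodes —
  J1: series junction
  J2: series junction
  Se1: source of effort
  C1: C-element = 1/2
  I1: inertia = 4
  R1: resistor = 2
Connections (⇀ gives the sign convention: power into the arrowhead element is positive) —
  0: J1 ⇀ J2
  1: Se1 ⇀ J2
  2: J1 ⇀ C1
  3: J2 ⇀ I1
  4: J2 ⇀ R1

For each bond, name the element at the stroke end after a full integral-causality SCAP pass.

b1 stroke at J2  (Se1: effort source, stroke at far end)
b2 stroke at J1  (C1: C, integral causality)
b0 stroke at J2  (J1: last free bond brings flow in)
b3 stroke at I1  (I1 outputs flow p/I1)
b4 stroke at J2  (1-jn J2 has f-setter on 3)

β0 |J2
β1 |J2
β2 |J1
β3 |I1
β4 |J2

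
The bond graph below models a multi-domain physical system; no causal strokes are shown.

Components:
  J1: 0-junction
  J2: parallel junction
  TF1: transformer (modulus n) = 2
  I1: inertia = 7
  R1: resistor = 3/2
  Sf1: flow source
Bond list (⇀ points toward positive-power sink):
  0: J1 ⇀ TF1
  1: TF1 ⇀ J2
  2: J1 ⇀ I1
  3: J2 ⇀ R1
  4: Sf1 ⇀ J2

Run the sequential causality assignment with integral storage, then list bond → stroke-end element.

β4 |Sf1  (Sf1: flow source, stroke at near end)
β2 |I1  (I1 integral (f out))
β0 |J1  (J1: last free bond brings effort in)
β1 |TF1  (TF TF1: opposite of bond 0)
β3 |J2  (closing 0-jn rule on J2)

bond 0 →J1
bond 1 →TF1
bond 2 →I1
bond 3 →J2
bond 4 →Sf1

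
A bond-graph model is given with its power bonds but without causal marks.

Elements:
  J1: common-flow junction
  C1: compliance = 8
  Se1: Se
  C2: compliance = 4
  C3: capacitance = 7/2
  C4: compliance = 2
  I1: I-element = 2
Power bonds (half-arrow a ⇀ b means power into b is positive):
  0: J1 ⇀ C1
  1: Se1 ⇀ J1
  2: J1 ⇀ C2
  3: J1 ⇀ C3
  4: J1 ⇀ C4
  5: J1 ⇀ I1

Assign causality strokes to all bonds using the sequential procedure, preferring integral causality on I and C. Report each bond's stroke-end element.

bond 0 stroke→J1
bond 1 stroke→J1
bond 2 stroke→J1
bond 3 stroke→J1
bond 4 stroke→J1
bond 5 stroke→I1

#1 stroke→J1  (Se1 fixes effort; stroke away)
#0 stroke→J1  (C1 integral (e out))
#2 stroke→J1  (C2 integral (e out))
#3 stroke→J1  (C3 integral (e out))
#4 stroke→J1  (prefer integral on C4)
#5 stroke→I1  (J1: last free bond brings flow in)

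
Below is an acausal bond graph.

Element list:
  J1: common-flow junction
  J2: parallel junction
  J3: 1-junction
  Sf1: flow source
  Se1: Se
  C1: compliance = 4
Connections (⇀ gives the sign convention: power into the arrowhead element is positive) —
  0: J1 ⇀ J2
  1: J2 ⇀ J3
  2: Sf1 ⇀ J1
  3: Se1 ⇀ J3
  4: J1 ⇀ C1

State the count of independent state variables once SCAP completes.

β2 stroke at Sf1  (Sf1 fixes flow; stroke at Sf1)
β3 stroke at J3  (source Se1 imposes e)
β0 stroke at J1  (common-f at J1 fixed by 2)
β4 stroke at J1  (J1 flow already set via bond 2)
β1 stroke at J2  (J2 needs exactly one e-in)

1  (C1 all integral)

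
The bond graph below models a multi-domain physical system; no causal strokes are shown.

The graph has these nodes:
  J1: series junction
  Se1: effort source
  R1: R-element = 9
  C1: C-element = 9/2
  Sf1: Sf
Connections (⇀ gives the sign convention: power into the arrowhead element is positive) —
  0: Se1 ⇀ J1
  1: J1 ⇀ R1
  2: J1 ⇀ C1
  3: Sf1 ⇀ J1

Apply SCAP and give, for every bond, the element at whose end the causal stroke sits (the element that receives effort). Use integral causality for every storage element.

bond 0 stroke→J1
bond 1 stroke→J1
bond 2 stroke→J1
bond 3 stroke→Sf1

#0 |J1  (Se1: effort source, stroke at far end)
#3 |Sf1  (Sf1 (Sf) sets flow on bond)
#1 |J1  (J1: bond 3 brought flow, rest push out)
#2 |J1  (1-jn J1 has f-setter on 3)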